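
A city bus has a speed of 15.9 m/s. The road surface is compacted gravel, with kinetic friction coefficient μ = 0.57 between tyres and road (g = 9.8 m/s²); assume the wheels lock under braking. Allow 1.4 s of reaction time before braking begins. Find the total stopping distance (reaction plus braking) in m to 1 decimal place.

a = μg = 0.57 × 9.8 = 5.586 m/s².
Reaction distance = v·t_r = 15.9000 × 1.4 = 22.260 m.
Braking distance = v²/(2a) = 15.9000² / (2 × 5.586) = 252.810 / 11.172 = 22.629 m.
Total = 22.260 + 22.629 = 44.889 m.

Total stopping distance ≈ 44.9 m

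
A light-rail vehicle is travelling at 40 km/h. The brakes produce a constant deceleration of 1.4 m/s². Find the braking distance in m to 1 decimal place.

40 km/h ÷ 3.6 = 11.1111 m/s.
Braking distance = v²/(2a) = 11.1111² / (2 × 1.400) = 123.457 / 2.800 = 44.092 m.

Braking distance ≈ 44.1 m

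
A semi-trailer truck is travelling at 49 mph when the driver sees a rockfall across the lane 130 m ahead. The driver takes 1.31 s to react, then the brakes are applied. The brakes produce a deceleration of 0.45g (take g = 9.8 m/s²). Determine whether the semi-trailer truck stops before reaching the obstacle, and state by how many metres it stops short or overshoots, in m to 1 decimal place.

Yes — it stops 46.9 m short of the obstacle

49 mph × 0.44704 = 21.9050 m/s.
a = 0.45 × 9.8 = 4.410 m/s².
Reaction distance = 21.9050 × 1.31 = 28.696 m.
Braking distance = v²/(2a) = 479.829 / 8.820 = 54.402 m.
Total stopping distance = 28.696 + 54.402 = 83.098 m, vs 130 m available — it stops with 130 − 83.098 = 46.902 m to spare.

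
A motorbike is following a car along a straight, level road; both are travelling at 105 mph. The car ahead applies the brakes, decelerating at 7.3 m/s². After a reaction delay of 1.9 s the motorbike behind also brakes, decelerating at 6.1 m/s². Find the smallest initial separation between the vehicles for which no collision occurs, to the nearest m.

Minimum gap ≈ 119 m

105 mph × 0.44704 = 46.9392 m/s.
Leader travels v²/(2a_L) = 2203.288 / 14.600 = 150.910 m before stopping.
Follower covers v·t_r = 46.9392 × 1.9 = 89.184 m while reacting, then v²/(2a_F) = 2203.288 / 12.200 = 180.597 m while braking, for a total of 89.184 + 180.597 = 269.781 m.
Since a_F ≤ a_L and the follower starts braking later, the follower is never slower than the leader, so the closest approach is when both have stopped.
Minimum gap = 269.781 − 150.910 = 118.871 m.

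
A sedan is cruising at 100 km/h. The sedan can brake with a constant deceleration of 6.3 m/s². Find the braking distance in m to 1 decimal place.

100 km/h ÷ 3.6 = 27.7778 m/s.
Braking distance = v²/(2a) = 27.7778² / (2 × 6.300) = 771.606 / 12.600 = 61.239 m.

Braking distance ≈ 61.2 m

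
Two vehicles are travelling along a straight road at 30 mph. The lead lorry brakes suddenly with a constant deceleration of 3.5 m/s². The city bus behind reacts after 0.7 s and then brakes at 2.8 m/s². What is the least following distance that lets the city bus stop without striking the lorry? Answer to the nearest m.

Minimum gap ≈ 16 m

30 mph × 0.44704 = 13.4112 m/s.
Leader travels v²/(2a_L) = 179.860 / 7.000 = 25.694 m before stopping.
Follower covers v·t_r = 13.4112 × 0.7 = 9.388 m while reacting, then v²/(2a_F) = 179.860 / 5.600 = 32.118 m while braking, for a total of 9.388 + 32.118 = 41.506 m.
Since a_F ≤ a_L and the follower starts braking later, the follower is never slower than the leader, so the closest approach is when both have stopped.
Minimum gap = 41.506 − 25.694 = 15.812 m.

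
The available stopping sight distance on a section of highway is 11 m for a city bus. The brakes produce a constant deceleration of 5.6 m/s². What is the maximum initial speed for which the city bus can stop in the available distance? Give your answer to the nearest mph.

v²/(2a) = d ⇒ v = √(2 × 5.600 × 11) = √123.20 = 11.0995 m/s.
11.0995 m/s ÷ 0.44704 = 24.829 mph.

Maximum speed ≈ 25 mph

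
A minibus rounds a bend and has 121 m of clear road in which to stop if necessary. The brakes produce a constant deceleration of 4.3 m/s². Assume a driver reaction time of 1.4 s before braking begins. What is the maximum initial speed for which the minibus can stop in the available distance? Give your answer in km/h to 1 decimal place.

Maximum speed ≈ 96.5 km/h

Stopping distance: v·t_r + v²/(2a) = 121 with t_r = 1.4 s and a = 4.300 m/s².
So v² + 12.040 v − 1040.60 = 0.
Positive root: v = −a·t_r + √((a·t_r)² + 2a·d) = −6.020 + √(36.240 + 1040.60) = 26.7952 m/s.
26.7952 m/s × 3.6 = 96.463 km/h.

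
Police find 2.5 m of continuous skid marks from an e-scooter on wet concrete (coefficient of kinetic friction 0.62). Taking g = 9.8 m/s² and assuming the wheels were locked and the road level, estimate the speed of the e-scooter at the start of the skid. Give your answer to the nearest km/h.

Deceleration a = μg = 0.62 × 9.8 = 6.076 m/s².
v = √(2a·d) = √(2 × 6.076 × 2.5) = √30.380 = 5.5118 m/s.
= 5.5118 × 3.6 = 19.842 km/h.

Initial speed ≈ 20 km/h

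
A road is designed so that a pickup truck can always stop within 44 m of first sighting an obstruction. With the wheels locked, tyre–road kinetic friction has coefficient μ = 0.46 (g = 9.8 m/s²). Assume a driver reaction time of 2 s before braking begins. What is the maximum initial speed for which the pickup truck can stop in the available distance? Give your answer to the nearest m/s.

Maximum speed ≈ 13 m/s

a = μg = 0.46 × 9.8 = 4.508 m/s².
Stopping distance: v·t_r + v²/(2a) = 44 with t_r = 2 s and a = 4.508 m/s².
So v² + 18.032 v − 396.70 = 0.
Positive root: v = −a·t_r + √((a·t_r)² + 2a·d) = −9.016 + √(81.288 + 396.70) = 12.8469 m/s.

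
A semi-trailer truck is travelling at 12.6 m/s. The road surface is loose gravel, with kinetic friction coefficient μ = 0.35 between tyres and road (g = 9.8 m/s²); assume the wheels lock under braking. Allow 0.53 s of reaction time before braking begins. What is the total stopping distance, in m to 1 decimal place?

Total stopping distance ≈ 29.8 m

a = μg = 0.35 × 9.8 = 3.430 m/s².
Reaction distance = v·t_r = 12.6000 × 0.53 = 6.678 m.
Braking distance = v²/(2a) = 12.6000² / (2 × 3.430) = 158.760 / 6.860 = 23.143 m.
Total = 6.678 + 23.143 = 29.821 m.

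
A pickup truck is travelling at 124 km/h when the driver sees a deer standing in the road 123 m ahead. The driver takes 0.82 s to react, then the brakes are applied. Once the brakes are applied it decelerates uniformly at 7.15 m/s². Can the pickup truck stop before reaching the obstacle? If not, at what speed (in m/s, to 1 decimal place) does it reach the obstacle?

124 km/h ÷ 3.6 = 34.4444 m/s.
Reaction distance = 34.4444 × 0.82 = 28.244 m.
Braking distance = v²/(2a) = 1186.417 / 14.300 = 82.966 m.
Total stopping distance = 28.244 + 82.966 = 111.210 m, vs 123 m available — it stops with 123 − 111.210 = 11.790 m to spare.

Yes — it stops about 11.8 m short of the obstacle, so it never reaches it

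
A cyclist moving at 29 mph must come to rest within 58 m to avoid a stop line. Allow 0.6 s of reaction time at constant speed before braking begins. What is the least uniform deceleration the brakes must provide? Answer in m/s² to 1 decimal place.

Required deceleration ≈ 1.7 m/s²

29 mph × 0.44704 = 12.9642 m/s.
Distance covered during reaction = 12.9642 × 0.6 = 7.779 m.
Distance available for braking: 58 − 7.779 = 50.221 m.
v² = 2a·d ⇒ a = v²/(2d) = 12.9642² / (2 × 50.221) = 168.070 / 100.442 = 1.6733 m/s².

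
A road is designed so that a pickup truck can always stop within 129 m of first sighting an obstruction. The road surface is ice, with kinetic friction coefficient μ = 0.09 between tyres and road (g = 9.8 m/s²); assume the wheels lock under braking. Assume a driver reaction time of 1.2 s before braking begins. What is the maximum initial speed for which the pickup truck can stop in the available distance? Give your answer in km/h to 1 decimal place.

a = μg = 0.09 × 9.8 = 0.882 m/s².
Stopping distance: v·t_r + v²/(2a) = 129 with t_r = 1.2 s and a = 0.882 m/s².
So v² + 2.117 v − 227.56 = 0.
Positive root: v = −a·t_r + √((a·t_r)² + 2a·d) = −1.058 + √(1.119 + 227.56) = 14.0641 m/s.
14.0641 m/s × 3.6 = 50.631 km/h.

Maximum speed ≈ 50.6 km/h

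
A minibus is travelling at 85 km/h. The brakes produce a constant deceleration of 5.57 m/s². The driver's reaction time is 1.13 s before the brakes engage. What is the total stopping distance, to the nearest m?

85 km/h ÷ 3.6 = 23.6111 m/s.
Reaction distance = v·t_r = 23.6111 × 1.13 = 26.681 m.
Braking distance = v²/(2a) = 23.6111² / (2 × 5.570) = 557.484 / 11.140 = 50.043 m.
Total = 26.681 + 50.043 = 76.724 m.

Total stopping distance ≈ 77 m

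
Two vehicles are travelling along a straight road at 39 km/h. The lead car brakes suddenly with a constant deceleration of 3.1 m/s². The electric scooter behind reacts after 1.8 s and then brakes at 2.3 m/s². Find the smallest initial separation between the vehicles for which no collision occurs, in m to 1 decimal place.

39 km/h ÷ 3.6 = 10.8333 m/s.
Leader travels v²/(2a_L) = 117.360 / 6.200 = 18.929 m before stopping.
Follower covers v·t_r = 10.8333 × 1.8 = 19.500 m while reacting, then v²/(2a_F) = 117.360 / 4.600 = 25.513 m while braking, for a total of 19.500 + 25.513 = 45.013 m.
Since a_F ≤ a_L and the follower starts braking later, the follower is never slower than the leader, so the closest approach is when both have stopped.
Minimum gap = 45.013 − 18.929 = 26.084 m.

Minimum gap ≈ 26.1 m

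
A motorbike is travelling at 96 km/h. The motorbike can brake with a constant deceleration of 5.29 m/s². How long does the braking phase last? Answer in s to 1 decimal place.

Braking time ≈ 5.0 s

96 km/h ÷ 3.6 = 26.6667 m/s.
Braking time = v/a = 26.6667 / 5.290 = 5.041 s.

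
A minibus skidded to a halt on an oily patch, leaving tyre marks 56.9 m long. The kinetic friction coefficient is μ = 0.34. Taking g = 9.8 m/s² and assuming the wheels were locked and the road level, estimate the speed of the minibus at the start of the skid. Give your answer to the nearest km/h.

Initial speed ≈ 70 km/h

Deceleration a = μg = 0.34 × 9.8 = 3.332 m/s².
v = √(2a·d) = √(2 × 3.332 × 56.9) = √379.182 = 19.4726 m/s.
= 19.4726 × 3.6 = 70.101 km/h.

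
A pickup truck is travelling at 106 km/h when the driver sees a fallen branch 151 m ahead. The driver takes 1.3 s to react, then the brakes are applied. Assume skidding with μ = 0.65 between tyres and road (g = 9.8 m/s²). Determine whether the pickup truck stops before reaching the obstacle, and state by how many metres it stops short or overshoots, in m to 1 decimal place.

Yes — it stops 44.7 m short of the obstacle

106 km/h ÷ 3.6 = 29.4444 m/s.
a = μg = 0.65 × 9.8 = 6.370 m/s².
Reaction distance = 29.4444 × 1.3 = 38.278 m.
Braking distance = v²/(2a) = 866.973 / 12.740 = 68.051 m.
Total stopping distance = 38.278 + 68.051 = 106.329 m, vs 151 m available — it stops with 151 − 106.329 = 44.671 m to spare.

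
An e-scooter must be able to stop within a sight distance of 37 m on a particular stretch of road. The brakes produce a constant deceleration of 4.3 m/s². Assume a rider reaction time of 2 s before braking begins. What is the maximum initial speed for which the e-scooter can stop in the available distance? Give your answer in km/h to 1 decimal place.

Stopping distance: v·t_r + v²/(2a) = 37 with t_r = 2 s and a = 4.300 m/s².
So v² + 17.200 v − 318.20 = 0.
Positive root: v = −a·t_r + √((a·t_r)² + 2a·d) = −8.600 + √(73.960 + 318.20) = 11.2030 m/s.
11.2030 m/s × 3.6 = 40.331 km/h.

Maximum speed ≈ 40.3 km/h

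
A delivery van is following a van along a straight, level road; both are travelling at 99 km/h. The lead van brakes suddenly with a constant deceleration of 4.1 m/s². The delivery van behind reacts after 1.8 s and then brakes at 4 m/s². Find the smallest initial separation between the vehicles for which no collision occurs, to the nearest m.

Minimum gap ≈ 52 m

99 km/h ÷ 3.6 = 27.5000 m/s.
Leader travels v²/(2a_L) = 756.250 / 8.200 = 92.226 m before stopping.
Follower covers v·t_r = 27.5000 × 1.8 = 49.500 m while reacting, then v²/(2a_F) = 756.250 / 8.000 = 94.531 m while braking, for a total of 49.500 + 94.531 = 144.031 m.
Since a_F ≤ a_L and the follower starts braking later, the follower is never slower than the leader, so the closest approach is when both have stopped.
Minimum gap = 144.031 − 92.226 = 51.805 m.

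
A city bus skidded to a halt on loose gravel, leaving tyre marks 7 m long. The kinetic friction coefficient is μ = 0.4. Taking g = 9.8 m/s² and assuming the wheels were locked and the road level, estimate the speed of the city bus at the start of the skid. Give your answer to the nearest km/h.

Deceleration a = μg = 0.4 × 9.8 = 3.920 m/s².
v = √(2a·d) = √(2 × 3.920 × 7) = √54.880 = 7.4081 m/s.
= 7.4081 × 3.6 = 26.669 km/h.

Initial speed ≈ 27 km/h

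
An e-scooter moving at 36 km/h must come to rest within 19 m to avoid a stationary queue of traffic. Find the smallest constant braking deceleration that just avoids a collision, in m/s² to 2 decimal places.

Required deceleration ≈ 2.63 m/s²

36 km/h ÷ 3.6 = 10.0000 m/s.
v² = 2a·d ⇒ a = v²/(2d) = 10.0000² / (2 × 19.000) = 100.000 / 38.000 = 2.6316 m/s².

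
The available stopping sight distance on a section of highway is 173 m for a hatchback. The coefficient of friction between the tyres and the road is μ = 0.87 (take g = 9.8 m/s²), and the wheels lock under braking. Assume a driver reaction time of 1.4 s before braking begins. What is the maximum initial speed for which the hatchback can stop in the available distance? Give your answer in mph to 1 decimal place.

Maximum speed ≈ 97.7 mph

a = μg = 0.87 × 9.8 = 8.526 m/s².
Stopping distance: v·t_r + v²/(2a) = 173 with t_r = 1.4 s and a = 8.526 m/s².
So v² + 23.873 v − 2950.00 = 0.
Positive root: v = −a·t_r + √((a·t_r)² + 2a·d) = −11.936 + √(142.468 + 2950.00) = 43.6740 m/s.
43.6740 m/s ÷ 0.44704 = 97.696 mph.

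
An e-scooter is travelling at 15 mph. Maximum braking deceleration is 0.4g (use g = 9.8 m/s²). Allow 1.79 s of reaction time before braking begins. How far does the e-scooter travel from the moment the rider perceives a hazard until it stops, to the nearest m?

Total stopping distance ≈ 18 m

15 mph × 0.44704 = 6.7056 m/s.
a = 0.4 × 9.8 = 3.920 m/s².
Reaction distance = v·t_r = 6.7056 × 1.79 = 12.003 m.
Braking distance = v²/(2a) = 6.7056² / (2 × 3.920) = 44.965 / 7.840 = 5.735 m.
Total = 12.003 + 5.735 = 17.738 m.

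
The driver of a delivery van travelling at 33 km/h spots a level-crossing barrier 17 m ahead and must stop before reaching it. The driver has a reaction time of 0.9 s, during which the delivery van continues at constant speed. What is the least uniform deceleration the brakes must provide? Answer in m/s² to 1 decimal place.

Required deceleration ≈ 4.8 m/s²

33 km/h ÷ 3.6 = 9.1667 m/s.
Distance covered during reaction = 9.1667 × 0.9 = 8.250 m.
Distance available for braking: 17 − 8.250 = 8.750 m.
v² = 2a·d ⇒ a = v²/(2d) = 9.1667² / (2 × 8.750) = 84.028 / 17.500 = 4.8016 m/s².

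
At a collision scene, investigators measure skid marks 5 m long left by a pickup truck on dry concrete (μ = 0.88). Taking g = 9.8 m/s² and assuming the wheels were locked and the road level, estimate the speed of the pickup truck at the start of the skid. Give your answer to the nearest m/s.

Deceleration a = μg = 0.88 × 9.8 = 8.624 m/s².
v = √(2a·d) = √(2 × 8.624 × 5) = √86.240 = 9.2865 m/s.

Initial speed ≈ 9 m/s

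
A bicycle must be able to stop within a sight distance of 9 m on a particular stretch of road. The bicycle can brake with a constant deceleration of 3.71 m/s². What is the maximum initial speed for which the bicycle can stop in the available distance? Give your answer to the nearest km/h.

v²/(2a) = d ⇒ v = √(2 × 3.710 × 9) = √66.78 = 8.1719 m/s.
8.1719 m/s × 3.6 = 29.419 km/h.

Maximum speed ≈ 29 km/h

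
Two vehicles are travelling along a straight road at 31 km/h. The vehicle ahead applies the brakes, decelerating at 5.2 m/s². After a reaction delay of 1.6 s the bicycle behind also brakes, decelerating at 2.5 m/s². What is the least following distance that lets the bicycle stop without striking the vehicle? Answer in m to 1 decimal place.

Minimum gap ≈ 21.5 m

31 km/h ÷ 3.6 = 8.6111 m/s.
Leader travels v²/(2a_L) = 74.151 / 10.400 = 7.130 m before stopping.
Follower covers v·t_r = 8.6111 × 1.6 = 13.778 m while reacting, then v²/(2a_F) = 74.151 / 5.000 = 14.830 m while braking, for a total of 13.778 + 14.830 = 28.608 m.
Since a_F ≤ a_L and the follower starts braking later, the follower is never slower than the leader, so the closest approach is when both have stopped.
Minimum gap = 28.608 − 7.130 = 21.478 m.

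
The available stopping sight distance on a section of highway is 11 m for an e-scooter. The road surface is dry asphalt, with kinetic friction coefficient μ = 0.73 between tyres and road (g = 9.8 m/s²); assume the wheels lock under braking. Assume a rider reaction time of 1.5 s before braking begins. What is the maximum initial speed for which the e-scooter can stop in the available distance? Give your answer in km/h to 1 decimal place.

a = μg = 0.73 × 9.8 = 7.154 m/s².
Stopping distance: v·t_r + v²/(2a) = 11 with t_r = 1.5 s and a = 7.154 m/s².
So v² + 21.462 v − 157.39 = 0.
Positive root: v = −a·t_r + √((a·t_r)² + 2a·d) = −10.731 + √(115.154 + 157.39) = 5.7779 m/s.
5.7779 m/s × 3.6 = 20.800 km/h.

Maximum speed ≈ 20.8 km/h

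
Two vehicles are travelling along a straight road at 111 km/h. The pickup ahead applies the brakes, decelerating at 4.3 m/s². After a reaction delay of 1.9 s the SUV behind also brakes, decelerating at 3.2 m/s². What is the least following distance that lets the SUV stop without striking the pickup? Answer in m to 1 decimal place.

111 km/h ÷ 3.6 = 30.8333 m/s.
Leader travels v²/(2a_L) = 950.692 / 8.600 = 110.546 m before stopping.
Follower covers v·t_r = 30.8333 × 1.9 = 58.583 m while reacting, then v²/(2a_F) = 950.692 / 6.400 = 148.546 m while braking, for a total of 58.583 + 148.546 = 207.129 m.
Since a_F ≤ a_L and the follower starts braking later, the follower is never slower than the leader, so the closest approach is when both have stopped.
Minimum gap = 207.129 − 110.546 = 96.583 m.

Minimum gap ≈ 96.6 m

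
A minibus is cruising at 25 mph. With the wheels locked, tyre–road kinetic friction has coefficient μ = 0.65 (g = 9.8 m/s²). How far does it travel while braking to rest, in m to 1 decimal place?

25 mph × 0.44704 = 11.1760 m/s.
a = μg = 0.65 × 9.8 = 6.370 m/s².
Braking distance = v²/(2a) = 11.1760² / (2 × 6.370) = 124.903 / 12.740 = 9.804 m.

Braking distance ≈ 9.8 m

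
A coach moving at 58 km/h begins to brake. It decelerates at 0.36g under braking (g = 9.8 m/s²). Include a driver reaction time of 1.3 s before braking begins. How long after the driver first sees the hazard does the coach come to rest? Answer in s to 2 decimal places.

58 km/h ÷ 3.6 = 16.1111 m/s.
a = 0.36 × 9.8 = 3.528 m/s².
Braking time = v/a = 16.1111 / 3.528 = 4.567 s.
Total = 1.3 + 4.567 = 5.867 s.

Total time ≈ 5.87 s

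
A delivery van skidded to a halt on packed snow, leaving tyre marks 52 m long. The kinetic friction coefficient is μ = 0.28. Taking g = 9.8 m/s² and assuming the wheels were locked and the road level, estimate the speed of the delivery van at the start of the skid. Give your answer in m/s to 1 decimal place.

Deceleration a = μg = 0.28 × 9.8 = 2.744 m/s².
v = √(2a·d) = √(2 × 2.744 × 52) = √285.376 = 16.8931 m/s.

Initial speed ≈ 16.9 m/s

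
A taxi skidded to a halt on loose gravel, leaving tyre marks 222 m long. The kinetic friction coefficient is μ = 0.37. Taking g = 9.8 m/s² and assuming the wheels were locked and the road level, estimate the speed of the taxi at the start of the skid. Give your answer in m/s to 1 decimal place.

Deceleration a = μg = 0.37 × 9.8 = 3.626 m/s².
v = √(2a·d) = √(2 × 3.626 × 222) = √1609.944 = 40.1241 m/s.

Initial speed ≈ 40.1 m/s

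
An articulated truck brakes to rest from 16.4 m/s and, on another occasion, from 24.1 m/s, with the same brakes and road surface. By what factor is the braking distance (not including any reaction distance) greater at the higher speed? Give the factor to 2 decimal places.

Factor ≈ 2.16

Braking distance d = v²/(2a), so with a fixed, d ∝ v².
Factor = (24.1/16.4)² = 1.4695² = 2.1594.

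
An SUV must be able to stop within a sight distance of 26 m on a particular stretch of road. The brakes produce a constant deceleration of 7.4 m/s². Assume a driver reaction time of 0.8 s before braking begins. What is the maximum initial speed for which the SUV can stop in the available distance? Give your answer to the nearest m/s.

Maximum speed ≈ 15 m/s

Stopping distance: v·t_r + v²/(2a) = 26 with t_r = 0.8 s and a = 7.400 m/s².
So v² + 11.840 v − 384.80 = 0.
Positive root: v = −a·t_r + √((a·t_r)² + 2a·d) = −5.920 + √(35.046 + 384.80) = 14.5701 m/s.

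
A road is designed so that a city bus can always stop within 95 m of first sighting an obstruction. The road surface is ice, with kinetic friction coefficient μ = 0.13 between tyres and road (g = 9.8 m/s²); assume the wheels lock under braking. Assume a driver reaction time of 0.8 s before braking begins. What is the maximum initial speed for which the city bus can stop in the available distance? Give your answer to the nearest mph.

Maximum speed ≈ 33 mph

a = μg = 0.13 × 9.8 = 1.274 m/s².
Stopping distance: v·t_r + v²/(2a) = 95 with t_r = 0.8 s and a = 1.274 m/s².
So v² + 2.038 v − 242.06 = 0.
Positive root: v = −a·t_r + √((a·t_r)² + 2a·d) = −1.019 + √(1.038 + 242.06) = 14.5726 m/s.
14.5726 m/s ÷ 0.44704 = 32.598 mph.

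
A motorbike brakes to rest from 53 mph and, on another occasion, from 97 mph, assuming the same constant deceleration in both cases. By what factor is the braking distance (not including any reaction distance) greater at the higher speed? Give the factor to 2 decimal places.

Factor ≈ 3.35

Braking distance d = v²/(2a), so with a fixed, d ∝ v².
Factor = (97/53)² = 1.8302² = 3.3496.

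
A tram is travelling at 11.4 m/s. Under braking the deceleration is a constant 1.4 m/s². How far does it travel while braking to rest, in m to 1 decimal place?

Braking distance = v²/(2a) = 11.4000² / (2 × 1.400) = 129.960 / 2.800 = 46.414 m.

Braking distance ≈ 46.4 m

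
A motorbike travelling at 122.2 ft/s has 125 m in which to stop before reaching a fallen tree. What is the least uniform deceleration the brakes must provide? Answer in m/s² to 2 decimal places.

122.2 ft/s × 0.3048 = 37.2466 m/s.
v² = 2a·d ⇒ a = v²/(2d) = 37.2466² / (2 × 125.000) = 1387.309 / 250.000 = 5.5492 m/s².

Required deceleration ≈ 5.55 m/s²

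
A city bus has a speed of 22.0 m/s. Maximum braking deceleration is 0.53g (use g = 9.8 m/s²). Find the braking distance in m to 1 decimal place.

a = 0.53 × 9.8 = 5.194 m/s².
Braking distance = v²/(2a) = 22.0000² / (2 × 5.194) = 484.000 / 10.388 = 46.592 m.

Braking distance ≈ 46.6 m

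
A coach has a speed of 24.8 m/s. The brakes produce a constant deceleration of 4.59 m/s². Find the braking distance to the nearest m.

Braking distance ≈ 67 m

Braking distance = v²/(2a) = 24.8000² / (2 × 4.590) = 615.040 / 9.180 = 66.998 m.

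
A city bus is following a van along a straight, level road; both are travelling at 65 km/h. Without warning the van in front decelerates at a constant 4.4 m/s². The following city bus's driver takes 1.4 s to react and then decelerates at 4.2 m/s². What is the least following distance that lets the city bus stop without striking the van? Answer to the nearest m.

65 km/h ÷ 3.6 = 18.0556 m/s.
Leader travels v²/(2a_L) = 326.005 / 8.800 = 37.046 m before stopping.
Follower covers v·t_r = 18.0556 × 1.4 = 25.278 m while reacting, then v²/(2a_F) = 326.005 / 8.400 = 38.810 m while braking, for a total of 25.278 + 38.810 = 64.088 m.
Since a_F ≤ a_L and the follower starts braking later, the follower is never slower than the leader, so the closest approach is when both have stopped.
Minimum gap = 64.088 − 37.046 = 27.042 m.

Minimum gap ≈ 27 m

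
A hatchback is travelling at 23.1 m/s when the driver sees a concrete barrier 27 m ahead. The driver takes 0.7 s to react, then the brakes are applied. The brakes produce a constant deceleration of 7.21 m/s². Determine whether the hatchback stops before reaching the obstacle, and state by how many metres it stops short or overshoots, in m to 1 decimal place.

No — it overshoots by 26.2 m

Reaction distance = 23.1000 × 0.7 = 16.170 m.
Braking distance = v²/(2a) = 533.610 / 14.420 = 37.005 m.
Total stopping distance = 16.170 + 37.005 = 53.175 m, vs 27 m available — it cannot stop in time and overshoots by 53.175 − 27 = 26.175 m.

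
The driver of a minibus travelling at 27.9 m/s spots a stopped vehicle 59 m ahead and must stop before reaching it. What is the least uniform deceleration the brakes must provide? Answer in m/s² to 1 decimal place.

Required deceleration ≈ 6.6 m/s²

v² = 2a·d ⇒ a = v²/(2d) = 27.9000² / (2 × 59.000) = 778.410 / 118.000 = 6.5967 m/s².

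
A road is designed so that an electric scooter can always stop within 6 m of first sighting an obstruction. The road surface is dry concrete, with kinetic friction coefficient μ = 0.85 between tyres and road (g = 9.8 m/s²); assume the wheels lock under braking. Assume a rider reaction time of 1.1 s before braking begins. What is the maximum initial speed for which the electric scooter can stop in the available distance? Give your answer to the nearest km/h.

a = μg = 0.85 × 9.8 = 8.330 m/s².
Stopping distance: v·t_r + v²/(2a) = 6 with t_r = 1.1 s and a = 8.330 m/s².
So v² + 18.326 v − 99.96 = 0.
Positive root: v = −a·t_r + √((a·t_r)² + 2a·d) = −9.163 + √(83.961 + 99.96) = 4.3987 m/s.
4.3987 m/s × 3.6 = 15.835 km/h.

Maximum speed ≈ 16 km/h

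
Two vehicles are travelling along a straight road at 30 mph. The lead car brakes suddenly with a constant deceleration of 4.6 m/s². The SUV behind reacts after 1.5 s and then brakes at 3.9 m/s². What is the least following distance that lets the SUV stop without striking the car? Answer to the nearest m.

30 mph × 0.44704 = 13.4112 m/s.
Leader travels v²/(2a_L) = 179.860 / 9.200 = 19.550 m before stopping.
Follower covers v·t_r = 13.4112 × 1.5 = 20.117 m while reacting, then v²/(2a_F) = 179.860 / 7.800 = 23.059 m while braking, for a total of 20.117 + 23.059 = 43.176 m.
Since a_F ≤ a_L and the follower starts braking later, the follower is never slower than the leader, so the closest approach is when both have stopped.
Minimum gap = 43.176 − 19.550 = 23.626 m.

Minimum gap ≈ 24 m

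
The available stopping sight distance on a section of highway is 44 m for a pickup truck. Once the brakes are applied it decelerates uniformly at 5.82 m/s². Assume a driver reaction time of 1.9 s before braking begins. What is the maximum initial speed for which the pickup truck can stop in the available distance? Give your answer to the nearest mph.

Stopping distance: v·t_r + v²/(2a) = 44 with t_r = 1.9 s and a = 5.820 m/s².
So v² + 22.116 v − 512.16 = 0.
Positive root: v = −a·t_r + √((a·t_r)² + 2a·d) = −11.058 + √(122.279 + 512.16) = 14.1301 m/s.
14.1301 m/s ÷ 0.44704 = 31.608 mph.

Maximum speed ≈ 32 mph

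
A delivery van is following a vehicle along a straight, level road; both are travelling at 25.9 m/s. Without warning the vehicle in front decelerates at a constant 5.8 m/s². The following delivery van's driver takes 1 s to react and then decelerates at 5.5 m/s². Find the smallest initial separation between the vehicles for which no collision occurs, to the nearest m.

Leader travels v²/(2a_L) = 670.810 / 11.600 = 57.828 m before stopping.
Follower covers v·t_r = 25.9000 × 1 = 25.900 m while reacting, then v²/(2a_F) = 670.810 / 11.000 = 60.983 m while braking, for a total of 25.900 + 60.983 = 86.883 m.
Since a_F ≤ a_L and the follower starts braking later, the follower is never slower than the leader, so the closest approach is when both have stopped.
Minimum gap = 86.883 − 57.828 = 29.055 m.

Minimum gap ≈ 29 m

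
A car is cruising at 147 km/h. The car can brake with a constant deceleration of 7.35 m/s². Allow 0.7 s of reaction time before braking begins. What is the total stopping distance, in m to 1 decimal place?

147 km/h ÷ 3.6 = 40.8333 m/s.
Reaction distance = v·t_r = 40.8333 × 0.7 = 28.583 m.
Braking distance = v²/(2a) = 40.8333² / (2 × 7.350) = 1667.358 / 14.700 = 113.426 m.
Total = 28.583 + 113.426 = 142.009 m.

Total stopping distance ≈ 142.0 m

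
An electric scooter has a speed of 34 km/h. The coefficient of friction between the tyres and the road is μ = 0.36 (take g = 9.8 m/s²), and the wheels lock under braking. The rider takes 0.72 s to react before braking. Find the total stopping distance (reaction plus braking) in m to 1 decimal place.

Total stopping distance ≈ 19.4 m

34 km/h ÷ 3.6 = 9.4444 m/s.
a = μg = 0.36 × 9.8 = 3.528 m/s².
Reaction distance = v·t_r = 9.4444 × 0.72 = 6.800 m.
Braking distance = v²/(2a) = 9.4444² / (2 × 3.528) = 89.197 / 7.056 = 12.641 m.
Total = 6.800 + 12.641 = 19.441 m.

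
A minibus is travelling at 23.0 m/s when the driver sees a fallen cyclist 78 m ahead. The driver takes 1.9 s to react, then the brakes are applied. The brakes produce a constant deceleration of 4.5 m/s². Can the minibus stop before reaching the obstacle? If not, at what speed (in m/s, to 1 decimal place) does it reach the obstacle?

Reaction distance = 23.0000 × 1.9 = 43.700 m.
Braking distance needed to stop: v²/(2a) = 529.000 / 9.000 = 58.778 m, so total needed = 43.700 + 58.778 = 102.478 m > 78 m — it cannot stop.
Distance remaining when braking begins: 78 − 43.700 = 34.300 m.
v² = v₀² − 2a·d = 529.000 − 2 × 4.500 × 34.300 = 220.300 m²/s².
v = √220.300 = 14.843 m/s.

No — it strikes the obstacle at 14.8 m/s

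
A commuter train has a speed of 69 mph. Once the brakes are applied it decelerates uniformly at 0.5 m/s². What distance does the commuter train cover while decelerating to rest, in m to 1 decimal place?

Braking distance ≈ 951.5 m

69 mph × 0.44704 = 30.8458 m/s.
Braking distance = v²/(2a) = 30.8458² / (2 × 0.500) = 951.463 / 1.000 = 951.463 m.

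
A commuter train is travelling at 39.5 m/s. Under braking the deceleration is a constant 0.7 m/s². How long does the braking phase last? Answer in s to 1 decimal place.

Braking time ≈ 56.4 s

Braking time = v/a = 39.5000 / 0.700 = 56.429 s.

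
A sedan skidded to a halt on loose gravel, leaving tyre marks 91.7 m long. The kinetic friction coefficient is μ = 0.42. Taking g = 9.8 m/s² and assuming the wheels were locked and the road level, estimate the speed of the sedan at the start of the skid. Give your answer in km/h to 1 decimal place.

Initial speed ≈ 98.9 km/h

Deceleration a = μg = 0.42 × 9.8 = 4.116 m/s².
v = √(2a·d) = √(2 × 4.116 × 91.7) = √754.874 = 27.4750 m/s.
= 27.4750 × 3.6 = 98.910 km/h.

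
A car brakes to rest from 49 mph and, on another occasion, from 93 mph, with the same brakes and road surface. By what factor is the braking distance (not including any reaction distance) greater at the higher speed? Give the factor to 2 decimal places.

Braking distance d = v²/(2a), so with a fixed, d ∝ v².
Factor = (93/49)² = 1.8980² = 3.6024.

Factor ≈ 3.60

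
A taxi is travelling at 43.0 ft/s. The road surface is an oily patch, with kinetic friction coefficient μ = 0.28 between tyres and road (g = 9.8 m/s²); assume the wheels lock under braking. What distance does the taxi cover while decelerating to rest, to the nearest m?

Braking distance ≈ 31 m

43 ft/s × 0.3048 = 13.1064 m/s.
a = μg = 0.28 × 9.8 = 2.744 m/s².
Braking distance = v²/(2a) = 13.1064² / (2 × 2.744) = 171.778 / 5.488 = 31.301 m.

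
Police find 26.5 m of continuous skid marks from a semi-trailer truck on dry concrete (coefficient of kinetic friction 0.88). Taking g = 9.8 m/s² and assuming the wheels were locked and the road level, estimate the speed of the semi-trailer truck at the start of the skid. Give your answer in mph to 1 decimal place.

Initial speed ≈ 47.8 mph

Deceleration a = μg = 0.88 × 9.8 = 8.624 m/s².
v = √(2a·d) = √(2 × 8.624 × 26.5) = √457.072 = 21.3792 m/s.
= 21.3792 ÷ 0.44704 = 47.824 mph.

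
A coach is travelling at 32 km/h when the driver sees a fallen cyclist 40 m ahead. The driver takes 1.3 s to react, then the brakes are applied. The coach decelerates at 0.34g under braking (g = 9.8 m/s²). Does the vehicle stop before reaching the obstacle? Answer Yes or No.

Yes

32 km/h ÷ 3.6 = 8.8889 m/s.
a = 0.34 × 9.8 = 3.332 m/s².
Reaction distance = 8.8889 × 1.3 = 11.556 m.
Braking distance = v²/(2a) = 79.013 / 6.664 = 11.857 m.
Total stopping distance = 11.556 + 11.857 = 23.413 m, vs 40 m available — it stops with 40 − 23.413 = 16.587 m to spare.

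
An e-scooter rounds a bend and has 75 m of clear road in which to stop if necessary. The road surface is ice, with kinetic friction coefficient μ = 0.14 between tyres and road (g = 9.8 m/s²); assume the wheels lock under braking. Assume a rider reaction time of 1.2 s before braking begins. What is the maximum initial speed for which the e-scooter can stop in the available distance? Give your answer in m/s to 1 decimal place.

a = μg = 0.14 × 9.8 = 1.372 m/s².
Stopping distance: v·t_r + v²/(2a) = 75 with t_r = 1.2 s and a = 1.372 m/s².
So v² + 3.293 v − 205.80 = 0.
Positive root: v = −a·t_r + √((a·t_r)² + 2a·d) = −1.646 + √(2.709 + 205.80) = 12.7938 m/s.

Maximum speed ≈ 12.8 m/s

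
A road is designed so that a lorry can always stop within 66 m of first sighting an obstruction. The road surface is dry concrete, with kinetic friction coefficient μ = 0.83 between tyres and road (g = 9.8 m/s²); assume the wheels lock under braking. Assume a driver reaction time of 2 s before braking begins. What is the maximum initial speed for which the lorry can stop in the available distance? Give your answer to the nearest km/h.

a = μg = 0.83 × 9.8 = 8.134 m/s².
Stopping distance: v·t_r + v²/(2a) = 66 with t_r = 2 s and a = 8.134 m/s².
So v² + 32.536 v − 1073.69 = 0.
Positive root: v = −a·t_r + √((a·t_r)² + 2a·d) = −16.268 + √(264.648 + 1073.69) = 20.3153 m/s.
20.3153 m/s × 3.6 = 73.135 km/h.

Maximum speed ≈ 73 km/h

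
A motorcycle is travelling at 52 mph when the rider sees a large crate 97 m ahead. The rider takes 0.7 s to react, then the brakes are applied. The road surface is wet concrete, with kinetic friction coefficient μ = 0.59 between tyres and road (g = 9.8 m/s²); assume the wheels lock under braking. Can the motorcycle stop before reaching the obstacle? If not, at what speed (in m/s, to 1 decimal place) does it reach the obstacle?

52 mph × 0.44704 = 23.2461 m/s.
a = μg = 0.59 × 9.8 = 5.782 m/s².
Reaction distance = 23.2461 × 0.7 = 16.272 m.
Braking distance = v²/(2a) = 540.381 / 11.564 = 46.730 m.
Total stopping distance = 16.272 + 46.730 = 63.002 m, vs 97 m available — it stops with 97 − 63.002 = 33.998 m to spare.

Yes — it stops about 34.0 m short of the obstacle, so it never reaches it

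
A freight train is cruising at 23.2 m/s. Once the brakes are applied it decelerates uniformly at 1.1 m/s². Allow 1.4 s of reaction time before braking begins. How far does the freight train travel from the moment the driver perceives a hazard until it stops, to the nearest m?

Total stopping distance ≈ 277 m

Reaction distance = v·t_r = 23.2000 × 1.4 = 32.480 m.
Braking distance = v²/(2a) = 23.2000² / (2 × 1.100) = 538.240 / 2.200 = 244.655 m.
Total = 32.480 + 244.655 = 277.135 m.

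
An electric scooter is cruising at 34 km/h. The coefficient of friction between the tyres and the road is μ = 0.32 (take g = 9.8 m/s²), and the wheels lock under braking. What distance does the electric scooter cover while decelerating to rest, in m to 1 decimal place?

34 km/h ÷ 3.6 = 9.4444 m/s.
a = μg = 0.32 × 9.8 = 3.136 m/s².
Braking distance = v²/(2a) = 9.4444² / (2 × 3.136) = 89.197 / 6.272 = 14.221 m.

Braking distance ≈ 14.2 m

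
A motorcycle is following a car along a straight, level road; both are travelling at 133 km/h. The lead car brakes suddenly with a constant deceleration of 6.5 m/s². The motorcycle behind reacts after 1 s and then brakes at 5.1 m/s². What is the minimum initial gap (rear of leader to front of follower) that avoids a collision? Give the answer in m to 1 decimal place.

Minimum gap ≈ 65.8 m

133 km/h ÷ 3.6 = 36.9444 m/s.
Leader travels v²/(2a_L) = 1364.889 / 13.000 = 104.991 m before stopping.
Follower covers v·t_r = 36.9444 × 1 = 36.944 m while reacting, then v²/(2a_F) = 1364.889 / 10.200 = 133.813 m while braking, for a total of 36.944 + 133.813 = 170.757 m.
Since a_F ≤ a_L and the follower starts braking later, the follower is never slower than the leader, so the closest approach is when both have stopped.
Minimum gap = 170.757 − 104.991 = 65.766 m.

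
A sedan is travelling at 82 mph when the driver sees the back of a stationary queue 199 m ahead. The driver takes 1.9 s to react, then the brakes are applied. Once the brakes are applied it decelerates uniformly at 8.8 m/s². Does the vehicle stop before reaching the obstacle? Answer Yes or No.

82 mph × 0.44704 = 36.6573 m/s.
Reaction distance = 36.6573 × 1.9 = 69.649 m.
Braking distance = v²/(2a) = 1343.758 / 17.600 = 76.350 m.
Total stopping distance = 69.649 + 76.350 = 145.999 m, vs 199 m available — it stops with 199 − 145.999 = 53.001 m to spare.

Yes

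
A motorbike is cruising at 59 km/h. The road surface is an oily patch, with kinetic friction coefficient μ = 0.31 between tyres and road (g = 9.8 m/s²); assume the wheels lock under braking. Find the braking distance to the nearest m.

59 km/h ÷ 3.6 = 16.3889 m/s.
a = μg = 0.31 × 9.8 = 3.038 m/s².
Braking distance = v²/(2a) = 16.3889² / (2 × 3.038) = 268.596 / 6.076 = 44.206 m.

Braking distance ≈ 44 m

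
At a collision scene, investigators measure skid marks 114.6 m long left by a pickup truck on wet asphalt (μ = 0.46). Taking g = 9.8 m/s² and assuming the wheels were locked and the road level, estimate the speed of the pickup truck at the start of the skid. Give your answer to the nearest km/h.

Deceleration a = μg = 0.46 × 9.8 = 4.508 m/s².
v = √(2a·d) = √(2 × 4.508 × 114.6) = √1033.234 = 32.1440 m/s.
= 32.1440 × 3.6 = 115.718 km/h.

Initial speed ≈ 116 km/h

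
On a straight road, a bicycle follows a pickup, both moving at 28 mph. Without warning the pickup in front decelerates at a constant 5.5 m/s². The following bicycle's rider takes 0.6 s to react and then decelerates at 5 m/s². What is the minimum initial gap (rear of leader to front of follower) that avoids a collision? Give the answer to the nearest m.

28 mph × 0.44704 = 12.5171 m/s.
Leader travels v²/(2a_L) = 156.678 / 11.000 = 14.243 m before stopping.
Follower covers v·t_r = 12.5171 × 0.6 = 7.510 m while reacting, then v²/(2a_F) = 156.678 / 10.000 = 15.668 m while braking, for a total of 7.510 + 15.668 = 23.178 m.
Since a_F ≤ a_L and the follower starts braking later, the follower is never slower than the leader, so the closest approach is when both have stopped.
Minimum gap = 23.178 − 14.243 = 8.935 m.

Minimum gap ≈ 9 m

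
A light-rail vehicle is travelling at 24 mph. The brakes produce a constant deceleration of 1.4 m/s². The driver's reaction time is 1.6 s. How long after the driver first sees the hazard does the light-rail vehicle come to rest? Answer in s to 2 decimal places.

Total time ≈ 9.26 s

24 mph × 0.44704 = 10.7290 m/s.
Braking time = v/a = 10.7290 / 1.400 = 7.664 s.
Total = 1.6 + 7.664 = 9.264 s.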